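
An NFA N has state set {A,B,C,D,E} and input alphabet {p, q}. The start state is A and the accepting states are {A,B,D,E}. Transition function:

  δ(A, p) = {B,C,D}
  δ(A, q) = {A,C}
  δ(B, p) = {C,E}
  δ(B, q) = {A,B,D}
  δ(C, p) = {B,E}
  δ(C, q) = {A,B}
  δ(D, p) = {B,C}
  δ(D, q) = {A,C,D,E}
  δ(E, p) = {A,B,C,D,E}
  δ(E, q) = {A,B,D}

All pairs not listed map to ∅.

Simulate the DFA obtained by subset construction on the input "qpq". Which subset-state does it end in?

{A,B,C,D,E}

Start: {A}.
δ(A,q) = {A,C}.
Union: {A,C}.
After q: {A,C}.
δ(A,p) = {B,C,D}; δ(C,p) = {B,E}.
Union: {B,C,D,E}.
After p: {B,C,D,E}.
δ(B,q) = {A,B,D}; δ(C,q) = {A,B}; δ(D,q) = {A,C,D,E}; δ(E,q) = {A,B,D}.
Union: {A,B,C,D,E}.
After q: {A,B,C,D,E}.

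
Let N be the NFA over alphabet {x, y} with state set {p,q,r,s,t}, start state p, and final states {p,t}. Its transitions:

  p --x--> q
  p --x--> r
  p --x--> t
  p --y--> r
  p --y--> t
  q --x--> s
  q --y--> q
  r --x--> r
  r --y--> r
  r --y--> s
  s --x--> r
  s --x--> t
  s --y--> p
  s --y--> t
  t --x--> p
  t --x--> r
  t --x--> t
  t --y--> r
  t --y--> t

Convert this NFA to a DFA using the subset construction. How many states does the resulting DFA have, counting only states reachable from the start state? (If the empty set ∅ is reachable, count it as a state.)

9

Start state of the DFA: {p}.
{p} --x--> {q,r,t}  [new]
{p} --y--> {r,t}  [new]
{q,r,t} --x--> {p,r,s,t}  [new]
{q,r,t} --y--> {q,r,s,t}  [new]
{r,t} --x--> {p,r,t}  [new]
{r,t} --y--> {r,s,t}  [new]
{p,r,s,t} --x--> {p,q,r,t}  [new]
{p,r,s,t} --y--> {p,r,s,t}  [seen]
{q,r,s,t} --x--> {p,r,s,t}  [seen]
{q,r,s,t} --y--> {p,q,r,s,t}  [new]
{p,r,t} --x--> {p,q,r,t}  [seen]
{p,r,t} --y--> {r,s,t}  [seen]
{r,s,t} --x--> {p,r,t}  [seen]
{r,s,t} --y--> {p,r,s,t}  [seen]
{p,q,r,t} --x--> {p,q,r,s,t}  [seen]
{p,q,r,t} --y--> {q,r,s,t}  [seen]
{p,q,r,s,t} --x--> {p,q,r,s,t}  [seen]
{p,q,r,s,t} --y--> {p,q,r,s,t}  [seen]
Reachable DFA states: {p}, {q,r,t}, {r,t}, {p,r,s,t}, {q,r,s,t}, {p,r,t}, {r,s,t}, {p,q,r,t}, {p,q,r,s,t}.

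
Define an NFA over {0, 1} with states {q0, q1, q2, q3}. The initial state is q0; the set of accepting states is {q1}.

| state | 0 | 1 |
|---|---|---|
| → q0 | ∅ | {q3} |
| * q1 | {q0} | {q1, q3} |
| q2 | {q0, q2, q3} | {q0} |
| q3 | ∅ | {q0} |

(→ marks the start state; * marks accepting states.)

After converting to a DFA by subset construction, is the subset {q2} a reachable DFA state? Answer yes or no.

no

Start state of the DFA: {q0}.
{q0} --0--> ∅  [new]
{q0} --1--> {q3}  [new]
∅ --0--> ∅  [seen]
∅ --1--> ∅  [seen]
{q3} --0--> ∅  [seen]
{q3} --1--> {q0}  [seen]
Reachable DFA states: {q0}, ∅, {q3}.
{q2} is not among them.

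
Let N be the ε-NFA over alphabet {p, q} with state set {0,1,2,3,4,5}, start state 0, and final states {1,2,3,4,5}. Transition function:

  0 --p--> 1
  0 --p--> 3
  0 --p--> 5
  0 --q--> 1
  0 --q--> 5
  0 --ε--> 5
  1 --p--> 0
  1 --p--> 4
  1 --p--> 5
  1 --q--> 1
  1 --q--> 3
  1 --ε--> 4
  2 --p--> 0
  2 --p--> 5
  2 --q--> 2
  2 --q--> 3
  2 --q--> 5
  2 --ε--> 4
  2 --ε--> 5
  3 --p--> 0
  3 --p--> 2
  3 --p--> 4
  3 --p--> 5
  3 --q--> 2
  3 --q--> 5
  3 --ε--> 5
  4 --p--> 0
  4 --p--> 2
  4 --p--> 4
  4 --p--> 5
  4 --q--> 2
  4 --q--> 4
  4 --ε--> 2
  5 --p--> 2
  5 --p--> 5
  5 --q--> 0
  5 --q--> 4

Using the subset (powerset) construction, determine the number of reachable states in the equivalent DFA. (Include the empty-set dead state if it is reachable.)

5

Start state of the DFA: {0,5} (ε-closure of the NFA start).
{0,5} --p--> {1,2,3,4,5}  [new]
{0,5} --q--> {0,1,2,4,5}  [new]
{1,2,3,4,5} --p--> {0,2,4,5}  [new]
{1,2,3,4,5} --q--> {0,1,2,3,4,5}  [new]
{0,1,2,4,5} --p--> {0,1,2,3,4,5}  [seen]
{0,1,2,4,5} --q--> {0,1,2,3,4,5}  [seen]
{0,2,4,5} --p--> {0,1,2,3,4,5}  [seen]
{0,2,4,5} --q--> {0,1,2,3,4,5}  [seen]
{0,1,2,3,4,5} --p--> {0,1,2,3,4,5}  [seen]
{0,1,2,3,4,5} --q--> {0,1,2,3,4,5}  [seen]
Reachable DFA states: {0,5}, {1,2,3,4,5}, {0,1,2,4,5}, {0,2,4,5}, {0,1,2,3,4,5}.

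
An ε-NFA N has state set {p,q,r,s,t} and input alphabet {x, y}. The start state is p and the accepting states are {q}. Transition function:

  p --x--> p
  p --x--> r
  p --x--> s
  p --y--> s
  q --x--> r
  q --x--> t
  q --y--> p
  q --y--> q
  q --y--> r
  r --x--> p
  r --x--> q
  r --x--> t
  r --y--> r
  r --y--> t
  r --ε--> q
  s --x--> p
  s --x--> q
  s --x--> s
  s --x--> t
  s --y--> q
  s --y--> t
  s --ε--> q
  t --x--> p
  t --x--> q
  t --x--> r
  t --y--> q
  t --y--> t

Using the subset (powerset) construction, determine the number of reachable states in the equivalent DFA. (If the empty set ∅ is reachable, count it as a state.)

Start state of the DFA: {p} (ε-closure of the NFA start).
{p} --x--> {p,q,r,s}  [new]
{p} --y--> {q,s}  [new]
{p,q,r,s} --x--> {p,q,r,s,t}  [new]
{p,q,r,s} --y--> {p,q,r,s,t}  [seen]
{q,s} --x--> {p,q,r,s,t}  [seen]
{q,s} --y--> {p,q,r,t}  [new]
{p,q,r,s,t} --x--> {p,q,r,s,t}  [seen]
{p,q,r,s,t} --y--> {p,q,r,s,t}  [seen]
{p,q,r,t} --x--> {p,q,r,s,t}  [seen]
{p,q,r,t} --y--> {p,q,r,s,t}  [seen]
Reachable DFA states: {p}, {p,q,r,s}, {q,s}, {p,q,r,s,t}, {p,q,r,t}.

5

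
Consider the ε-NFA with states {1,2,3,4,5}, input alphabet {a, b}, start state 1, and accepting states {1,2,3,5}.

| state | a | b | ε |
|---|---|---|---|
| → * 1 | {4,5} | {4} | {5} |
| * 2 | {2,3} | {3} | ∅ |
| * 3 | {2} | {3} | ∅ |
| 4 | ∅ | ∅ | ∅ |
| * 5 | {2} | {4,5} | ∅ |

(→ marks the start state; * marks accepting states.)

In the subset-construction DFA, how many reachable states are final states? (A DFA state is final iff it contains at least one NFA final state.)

7

Start state of the DFA: {1,5} (ε-closure of the NFA start).
{1,5} --a--> {2,4,5}  [new]
{1,5} --b--> {4,5}  [new]
{2,4,5} --a--> {2,3}  [new]
{2,4,5} --b--> {3,4,5}  [new]
{4,5} --a--> {2}  [new]
{4,5} --b--> {4,5}  [seen]
{2,3} --a--> {2,3}  [seen]
{2,3} --b--> {3}  [new]
{3,4,5} --a--> {2}  [seen]
{3,4,5} --b--> {3,4,5}  [seen]
{2} --a--> {2,3}  [seen]
{2} --b--> {3}  [seen]
{3} --a--> {2}  [seen]
{3} --b--> {3}  [seen]
Reachable DFA states: {1,5}, {2,4,5}, {4,5}, {2,3}, {3,4,5}, {2}, {3}.
Accepting DFA states (contain an NFA accepting state): {1,5}, {2,4,5}, {4,5}, {2,3}, {3,4,5}, {2}, {3}.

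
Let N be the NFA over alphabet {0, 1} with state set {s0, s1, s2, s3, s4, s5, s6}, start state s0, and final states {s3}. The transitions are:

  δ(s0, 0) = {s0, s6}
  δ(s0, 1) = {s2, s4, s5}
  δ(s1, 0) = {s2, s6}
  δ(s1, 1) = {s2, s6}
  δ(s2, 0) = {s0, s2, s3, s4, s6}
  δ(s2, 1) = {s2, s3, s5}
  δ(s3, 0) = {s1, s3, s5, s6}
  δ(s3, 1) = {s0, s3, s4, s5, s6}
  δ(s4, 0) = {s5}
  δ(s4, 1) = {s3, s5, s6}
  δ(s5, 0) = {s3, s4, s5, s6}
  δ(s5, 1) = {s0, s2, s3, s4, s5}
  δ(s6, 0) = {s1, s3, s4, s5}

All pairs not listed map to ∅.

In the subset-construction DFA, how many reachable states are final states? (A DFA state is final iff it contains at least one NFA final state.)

3

Start state of the DFA: {s0}.
{s0} --0--> {s0, s6}  [new]
{s0} --1--> {s2, s4, s5}  [new]
{s0, s6} --0--> {s0, s1, s3, s4, s5, s6}  [new]
{s0, s6} --1--> {s2, s4, s5}  [seen]
{s2, s4, s5} --0--> {s0, s2, s3, s4, s5, s6}  [new]
{s2, s4, s5} --1--> {s0, s2, s3, s4, s5, s6}  [seen]
{s0, s1, s3, s4, s5, s6} --0--> {s0, s1, s2, s3, s4, s5, s6}  [new]
{s0, s1, s3, s4, s5, s6} --1--> {s0, s2, s3, s4, s5, s6}  [seen]
{s0, s2, s3, s4, s5, s6} --0--> {s0, s1, s2, s3, s4, s5, s6}  [seen]
{s0, s2, s3, s4, s5, s6} --1--> {s0, s2, s3, s4, s5, s6}  [seen]
{s0, s1, s2, s3, s4, s5, s6} --0--> {s0, s1, s2, s3, s4, s5, s6}  [seen]
{s0, s1, s2, s3, s4, s5, s6} --1--> {s0, s2, s3, s4, s5, s6}  [seen]
Reachable DFA states: {s0}, {s0, s6}, {s2, s4, s5}, {s0, s1, s3, s4, s5, s6}, {s0, s2, s3, s4, s5, s6}, {s0, s1, s2, s3, s4, s5, s6}.
Accepting DFA states (contain an NFA accepting state): {s0, s1, s3, s4, s5, s6}, {s0, s2, s3, s4, s5, s6}, {s0, s1, s2, s3, s4, s5, s6}.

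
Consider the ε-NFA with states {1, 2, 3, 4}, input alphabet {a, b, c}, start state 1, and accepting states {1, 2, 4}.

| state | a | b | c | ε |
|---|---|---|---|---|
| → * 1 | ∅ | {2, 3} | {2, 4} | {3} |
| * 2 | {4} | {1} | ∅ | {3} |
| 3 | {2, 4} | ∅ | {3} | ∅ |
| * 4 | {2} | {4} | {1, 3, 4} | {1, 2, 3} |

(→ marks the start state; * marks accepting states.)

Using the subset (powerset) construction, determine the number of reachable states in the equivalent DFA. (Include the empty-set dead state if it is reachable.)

5

Start state of the DFA: {1, 3} (ε-closure of the NFA start).
{1, 3} --a--> {1, 2, 3, 4}  [new]
{1, 3} --b--> {2, 3}  [new]
{1, 3} --c--> {1, 2, 3, 4}  [seen]
{1, 2, 3, 4} --a--> {1, 2, 3, 4}  [seen]
{1, 2, 3, 4} --b--> {1, 2, 3, 4}  [seen]
{1, 2, 3, 4} --c--> {1, 2, 3, 4}  [seen]
{2, 3} --a--> {1, 2, 3, 4}  [seen]
{2, 3} --b--> {1, 3}  [seen]
{2, 3} --c--> {3}  [new]
{3} --a--> {1, 2, 3, 4}  [seen]
{3} --b--> ∅  [new]
{3} --c--> {3}  [seen]
∅ --a--> ∅  [seen]
∅ --b--> ∅  [seen]
∅ --c--> ∅  [seen]
Reachable DFA states: {1, 3}, {1, 2, 3, 4}, {2, 3}, {3}, ∅.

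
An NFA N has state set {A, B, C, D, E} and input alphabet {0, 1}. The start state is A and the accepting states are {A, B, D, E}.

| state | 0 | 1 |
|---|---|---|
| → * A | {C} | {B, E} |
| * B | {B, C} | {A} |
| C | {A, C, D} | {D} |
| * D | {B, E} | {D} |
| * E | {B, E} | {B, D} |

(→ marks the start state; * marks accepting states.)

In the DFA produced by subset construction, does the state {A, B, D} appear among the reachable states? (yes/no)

Start state of the DFA: {A}.
{A} --0--> {C}  [new]
{A} --1--> {B, E}  [new]
{C} --0--> {A, C, D}  [new]
{C} --1--> {D}  [new]
{B, E} --0--> {B, C, E}  [new]
{B, E} --1--> {A, B, D}  [new]
{A, C, D} --0--> {A, B, C, D, E}  [new]
{A, C, D} --1--> {B, D, E}  [new]
{D} --0--> {B, E}  [seen]
{D} --1--> {D}  [seen]
{B, C, E} --0--> {A, B, C, D, E}  [seen]
{B, C, E} --1--> {A, B, D}  [seen]
{A, B, D} --0--> {B, C, E}  [seen]
{A, B, D} --1--> {A, B, D, E}  [new]
{A, B, C, D, E} --0--> {A, B, C, D, E}  [seen]
{A, B, C, D, E} --1--> {A, B, D, E}  [seen]
{B, D, E} --0--> {B, C, E}  [seen]
{B, D, E} --1--> {A, B, D}  [seen]
{A, B, D, E} --0--> {B, C, E}  [seen]
{A, B, D, E} --1--> {A, B, D, E}  [seen]
Reachable DFA states: {A}, {C}, {B, E}, {A, C, D}, {D}, {B, C, E}, {A, B, D}, {A, B, C, D, E}, {B, D, E}, {A, B, D, E}.
{A, B, D} is among them.

yes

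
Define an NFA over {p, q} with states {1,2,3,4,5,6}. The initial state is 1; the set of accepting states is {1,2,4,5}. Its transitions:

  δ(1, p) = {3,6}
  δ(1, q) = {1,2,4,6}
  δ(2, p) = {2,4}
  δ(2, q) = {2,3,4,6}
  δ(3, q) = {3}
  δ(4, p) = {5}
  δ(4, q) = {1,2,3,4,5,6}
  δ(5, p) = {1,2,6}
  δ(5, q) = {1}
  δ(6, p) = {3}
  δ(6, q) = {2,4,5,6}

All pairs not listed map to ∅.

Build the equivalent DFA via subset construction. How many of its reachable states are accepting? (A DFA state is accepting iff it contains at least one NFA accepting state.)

4

Start state of the DFA: {1}.
{1} --p--> {3,6}  [new]
{1} --q--> {1,2,4,6}  [new]
{3,6} --p--> {3}  [new]
{3,6} --q--> {2,3,4,5,6}  [new]
{1,2,4,6} --p--> {2,3,4,5,6}  [seen]
{1,2,4,6} --q--> {1,2,3,4,5,6}  [new]
{3} --p--> ∅  [new]
{3} --q--> {3}  [seen]
{2,3,4,5,6} --p--> {1,2,3,4,5,6}  [seen]
{2,3,4,5,6} --q--> {1,2,3,4,5,6}  [seen]
{1,2,3,4,5,6} --p--> {1,2,3,4,5,6}  [seen]
{1,2,3,4,5,6} --q--> {1,2,3,4,5,6}  [seen]
∅ --p--> ∅  [seen]
∅ --q--> ∅  [seen]
Reachable DFA states: {1}, {3,6}, {1,2,4,6}, {3}, {2,3,4,5,6}, {1,2,3,4,5,6}, ∅.
Accepting DFA states (contain an NFA accepting state): {1}, {1,2,4,6}, {2,3,4,5,6}, {1,2,3,4,5,6}.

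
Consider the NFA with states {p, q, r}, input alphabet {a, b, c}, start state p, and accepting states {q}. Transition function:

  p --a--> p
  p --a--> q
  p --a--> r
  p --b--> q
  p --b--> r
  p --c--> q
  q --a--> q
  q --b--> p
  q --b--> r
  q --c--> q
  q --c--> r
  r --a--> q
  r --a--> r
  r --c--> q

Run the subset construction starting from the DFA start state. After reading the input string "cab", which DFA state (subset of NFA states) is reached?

Start: {p}.
δ(p,c) = {q}.
Union: {q}.
After c: {q}.
δ(q,a) = {q}.
Union: {q}.
After a: {q}.
δ(q,b) = {p, r}.
Union: {p, r}.
After b: {p, r}.

{p, r}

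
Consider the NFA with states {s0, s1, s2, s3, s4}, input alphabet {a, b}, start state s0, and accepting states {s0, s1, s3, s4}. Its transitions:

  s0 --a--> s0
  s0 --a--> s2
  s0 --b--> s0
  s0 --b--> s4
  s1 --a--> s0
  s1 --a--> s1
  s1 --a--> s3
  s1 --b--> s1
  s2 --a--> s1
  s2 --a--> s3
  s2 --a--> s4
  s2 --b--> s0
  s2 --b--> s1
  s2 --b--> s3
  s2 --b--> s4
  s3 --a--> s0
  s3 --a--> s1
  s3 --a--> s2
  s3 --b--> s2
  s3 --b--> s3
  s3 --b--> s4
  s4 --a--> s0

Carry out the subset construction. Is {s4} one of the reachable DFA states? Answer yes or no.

no

Start state of the DFA: {s0}.
{s0} --a--> {s0, s2}  [new]
{s0} --b--> {s0, s4}  [new]
{s0, s2} --a--> {s0, s1, s2, s3, s4}  [new]
{s0, s2} --b--> {s0, s1, s3, s4}  [new]
{s0, s4} --a--> {s0, s2}  [seen]
{s0, s4} --b--> {s0, s4}  [seen]
{s0, s1, s2, s3, s4} --a--> {s0, s1, s2, s3, s4}  [seen]
{s0, s1, s2, s3, s4} --b--> {s0, s1, s2, s3, s4}  [seen]
{s0, s1, s3, s4} --a--> {s0, s1, s2, s3}  [new]
{s0, s1, s3, s4} --b--> {s0, s1, s2, s3, s4}  [seen]
{s0, s1, s2, s3} --a--> {s0, s1, s2, s3, s4}  [seen]
{s0, s1, s2, s3} --b--> {s0, s1, s2, s3, s4}  [seen]
Reachable DFA states: {s0}, {s0, s2}, {s0, s4}, {s0, s1, s2, s3, s4}, {s0, s1, s3, s4}, {s0, s1, s2, s3}.
{s4} is not among them.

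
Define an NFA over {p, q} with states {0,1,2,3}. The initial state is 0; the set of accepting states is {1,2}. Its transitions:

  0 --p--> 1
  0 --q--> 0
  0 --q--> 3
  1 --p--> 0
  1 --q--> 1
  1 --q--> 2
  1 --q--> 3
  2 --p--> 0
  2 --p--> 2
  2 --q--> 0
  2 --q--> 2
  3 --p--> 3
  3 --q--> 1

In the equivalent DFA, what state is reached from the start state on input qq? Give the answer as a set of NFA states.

{0,1,3}

Start: {0}.
δ(0,q) = {0,3}.
Union: {0,3}.
After q: {0,3}.
δ(0,q) = {0,3}; δ(3,q) = {1}.
Union: {0,1,3}.
After q: {0,1,3}.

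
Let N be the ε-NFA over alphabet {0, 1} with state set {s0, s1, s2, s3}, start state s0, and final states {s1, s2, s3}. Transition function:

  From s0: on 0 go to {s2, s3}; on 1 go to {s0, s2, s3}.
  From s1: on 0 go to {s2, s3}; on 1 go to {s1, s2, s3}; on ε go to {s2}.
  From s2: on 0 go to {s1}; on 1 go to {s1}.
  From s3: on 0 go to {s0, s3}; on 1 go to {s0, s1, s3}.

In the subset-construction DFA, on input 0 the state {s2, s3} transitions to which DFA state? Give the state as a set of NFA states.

{s0, s1, s2, s3}

δ(s2,0) = {s1}; δ(s3,0) = {s0, s3}.
Union: {s0, s1, s3}.
ε-closure gives {s0, s1, s2, s3}.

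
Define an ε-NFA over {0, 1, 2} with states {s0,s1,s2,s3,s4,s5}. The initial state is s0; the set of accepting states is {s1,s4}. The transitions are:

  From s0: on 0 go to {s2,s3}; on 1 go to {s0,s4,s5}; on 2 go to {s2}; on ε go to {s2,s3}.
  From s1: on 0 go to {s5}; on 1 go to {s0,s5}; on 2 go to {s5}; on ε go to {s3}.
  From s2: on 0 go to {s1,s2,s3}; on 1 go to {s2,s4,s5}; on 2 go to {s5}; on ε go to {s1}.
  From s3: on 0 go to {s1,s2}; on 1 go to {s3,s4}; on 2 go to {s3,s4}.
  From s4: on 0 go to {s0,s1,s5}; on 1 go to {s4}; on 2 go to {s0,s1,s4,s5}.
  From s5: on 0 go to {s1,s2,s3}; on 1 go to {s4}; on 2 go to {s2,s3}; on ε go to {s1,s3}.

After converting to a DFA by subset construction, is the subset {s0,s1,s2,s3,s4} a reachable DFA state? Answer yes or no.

no

Start state of the DFA: {s0,s1,s2,s3} (ε-closure of the NFA start).
{s0,s1,s2,s3} --0--> {s1,s2,s3,s5}  [new]
{s0,s1,s2,s3} --1--> {s0,s1,s2,s3,s4,s5}  [new]
{s0,s1,s2,s3} --2--> {s1,s2,s3,s4,s5}  [new]
{s1,s2,s3,s5} --0--> {s1,s2,s3,s5}  [seen]
{s1,s2,s3,s5} --1--> {s0,s1,s2,s3,s4,s5}  [seen]
{s1,s2,s3,s5} --2--> {s1,s2,s3,s4,s5}  [seen]
{s0,s1,s2,s3,s4,s5} --0--> {s0,s1,s2,s3,s5}  [new]
{s0,s1,s2,s3,s4,s5} --1--> {s0,s1,s2,s3,s4,s5}  [seen]
{s0,s1,s2,s3,s4,s5} --2--> {s0,s1,s2,s3,s4,s5}  [seen]
{s1,s2,s3,s4,s5} --0--> {s0,s1,s2,s3,s5}  [seen]
{s1,s2,s3,s4,s5} --1--> {s0,s1,s2,s3,s4,s5}  [seen]
{s1,s2,s3,s4,s5} --2--> {s0,s1,s2,s3,s4,s5}  [seen]
{s0,s1,s2,s3,s5} --0--> {s1,s2,s3,s5}  [seen]
{s0,s1,s2,s3,s5} --1--> {s0,s1,s2,s3,s4,s5}  [seen]
{s0,s1,s2,s3,s5} --2--> {s1,s2,s3,s4,s5}  [seen]
Reachable DFA states: {s0,s1,s2,s3}, {s1,s2,s3,s5}, {s0,s1,s2,s3,s4,s5}, {s1,s2,s3,s4,s5}, {s0,s1,s2,s3,s5}.
{s0,s1,s2,s3,s4} is not among them.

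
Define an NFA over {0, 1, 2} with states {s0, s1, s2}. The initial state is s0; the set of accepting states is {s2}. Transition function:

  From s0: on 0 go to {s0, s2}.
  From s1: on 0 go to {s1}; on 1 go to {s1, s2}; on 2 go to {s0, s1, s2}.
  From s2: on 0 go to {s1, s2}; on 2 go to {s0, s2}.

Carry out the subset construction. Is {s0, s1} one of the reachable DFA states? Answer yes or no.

no

Start state of the DFA: {s0}.
{s0} --0--> {s0, s2}  [new]
{s0} --1--> ∅  [new]
{s0} --2--> ∅  [seen]
{s0, s2} --0--> {s0, s1, s2}  [new]
{s0, s2} --1--> ∅  [seen]
{s0, s2} --2--> {s0, s2}  [seen]
∅ --0--> ∅  [seen]
∅ --1--> ∅  [seen]
∅ --2--> ∅  [seen]
{s0, s1, s2} --0--> {s0, s1, s2}  [seen]
{s0, s1, s2} --1--> {s1, s2}  [new]
{s0, s1, s2} --2--> {s0, s1, s2}  [seen]
{s1, s2} --0--> {s1, s2}  [seen]
{s1, s2} --1--> {s1, s2}  [seen]
{s1, s2} --2--> {s0, s1, s2}  [seen]
Reachable DFA states: {s0}, {s0, s2}, ∅, {s0, s1, s2}, {s1, s2}.
{s0, s1} is not among them.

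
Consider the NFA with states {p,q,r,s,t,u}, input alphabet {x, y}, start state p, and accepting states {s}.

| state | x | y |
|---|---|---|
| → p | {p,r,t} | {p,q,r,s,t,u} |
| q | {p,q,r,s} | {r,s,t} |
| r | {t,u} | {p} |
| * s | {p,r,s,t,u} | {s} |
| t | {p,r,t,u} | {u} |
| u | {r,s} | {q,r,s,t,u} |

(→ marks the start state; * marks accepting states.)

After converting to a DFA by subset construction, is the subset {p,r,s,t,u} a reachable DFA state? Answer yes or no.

yes

Start state of the DFA: {p}.
{p} --x--> {p,r,t}  [new]
{p} --y--> {p,q,r,s,t,u}  [new]
{p,r,t} --x--> {p,r,t,u}  [new]
{p,r,t} --y--> {p,q,r,s,t,u}  [seen]
{p,q,r,s,t,u} --x--> {p,q,r,s,t,u}  [seen]
{p,q,r,s,t,u} --y--> {p,q,r,s,t,u}  [seen]
{p,r,t,u} --x--> {p,r,s,t,u}  [new]
{p,r,t,u} --y--> {p,q,r,s,t,u}  [seen]
{p,r,s,t,u} --x--> {p,r,s,t,u}  [seen]
{p,r,s,t,u} --y--> {p,q,r,s,t,u}  [seen]
Reachable DFA states: {p}, {p,r,t}, {p,q,r,s,t,u}, {p,r,t,u}, {p,r,s,t,u}.
{p,r,s,t,u} is among them.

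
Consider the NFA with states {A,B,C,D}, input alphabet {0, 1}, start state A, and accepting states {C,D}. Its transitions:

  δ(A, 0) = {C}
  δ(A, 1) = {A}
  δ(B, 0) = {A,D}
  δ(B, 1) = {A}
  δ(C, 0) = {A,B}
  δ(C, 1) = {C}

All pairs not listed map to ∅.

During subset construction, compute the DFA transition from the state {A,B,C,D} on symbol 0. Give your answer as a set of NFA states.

δ(A,0) = {C}; δ(B,0) = {A,D}; δ(C,0) = {A,B}; δ(D,0) = ∅.
Union: {A,B,C,D}.

{A,B,C,D}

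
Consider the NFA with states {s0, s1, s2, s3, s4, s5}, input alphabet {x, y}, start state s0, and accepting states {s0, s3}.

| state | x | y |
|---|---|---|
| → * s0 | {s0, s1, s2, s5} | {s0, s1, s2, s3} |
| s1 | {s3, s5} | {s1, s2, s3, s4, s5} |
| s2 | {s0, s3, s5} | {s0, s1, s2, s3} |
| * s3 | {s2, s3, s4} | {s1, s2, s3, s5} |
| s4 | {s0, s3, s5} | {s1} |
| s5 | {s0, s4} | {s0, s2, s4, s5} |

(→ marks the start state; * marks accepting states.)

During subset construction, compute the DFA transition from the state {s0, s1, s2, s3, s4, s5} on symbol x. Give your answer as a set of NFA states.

δ(s0,x) = {s0, s1, s2, s5}; δ(s1,x) = {s3, s5}; δ(s2,x) = {s0, s3, s5}; δ(s3,x) = {s2, s3, s4}; δ(s4,x) = {s0, s3, s5}; δ(s5,x) = {s0, s4}.
Union: {s0, s1, s2, s3, s4, s5}.

{s0, s1, s2, s3, s4, s5}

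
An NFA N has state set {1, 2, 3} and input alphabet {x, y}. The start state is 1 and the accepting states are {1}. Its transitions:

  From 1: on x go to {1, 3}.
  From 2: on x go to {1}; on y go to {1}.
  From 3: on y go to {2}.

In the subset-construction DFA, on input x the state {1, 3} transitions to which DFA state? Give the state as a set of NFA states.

δ(1,x) = {1, 3}; δ(3,x) = ∅.
Union: {1, 3}.

{1, 3}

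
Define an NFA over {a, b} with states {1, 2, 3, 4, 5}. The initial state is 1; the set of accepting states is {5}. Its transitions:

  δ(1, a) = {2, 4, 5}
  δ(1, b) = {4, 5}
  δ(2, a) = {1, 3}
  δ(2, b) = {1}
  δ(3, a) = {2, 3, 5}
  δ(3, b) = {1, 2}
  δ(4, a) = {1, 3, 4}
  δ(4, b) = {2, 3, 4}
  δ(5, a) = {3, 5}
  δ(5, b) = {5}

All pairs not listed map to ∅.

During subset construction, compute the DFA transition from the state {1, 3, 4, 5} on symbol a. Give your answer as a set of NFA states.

{1, 2, 3, 4, 5}

δ(1,a) = {2, 4, 5}; δ(3,a) = {2, 3, 5}; δ(4,a) = {1, 3, 4}; δ(5,a) = {3, 5}.
Union: {1, 2, 3, 4, 5}.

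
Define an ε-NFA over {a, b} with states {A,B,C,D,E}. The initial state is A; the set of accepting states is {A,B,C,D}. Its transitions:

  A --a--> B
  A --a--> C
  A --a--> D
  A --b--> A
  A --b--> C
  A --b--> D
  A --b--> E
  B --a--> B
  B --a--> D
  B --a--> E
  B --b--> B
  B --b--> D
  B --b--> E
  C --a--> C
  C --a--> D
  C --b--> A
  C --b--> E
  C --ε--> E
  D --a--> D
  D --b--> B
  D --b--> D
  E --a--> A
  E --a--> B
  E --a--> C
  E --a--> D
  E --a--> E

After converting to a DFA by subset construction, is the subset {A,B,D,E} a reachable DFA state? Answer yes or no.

Start state of the DFA: {A} (ε-closure of the NFA start).
{A} --a--> {B,C,D,E}  [new]
{A} --b--> {A,C,D,E}  [new]
{B,C,D,E} --a--> {A,B,C,D,E}  [new]
{B,C,D,E} --b--> {A,B,D,E}  [new]
{A,C,D,E} --a--> {A,B,C,D,E}  [seen]
{A,C,D,E} --b--> {A,B,C,D,E}  [seen]
{A,B,C,D,E} --a--> {A,B,C,D,E}  [seen]
{A,B,C,D,E} --b--> {A,B,C,D,E}  [seen]
{A,B,D,E} --a--> {A,B,C,D,E}  [seen]
{A,B,D,E} --b--> {A,B,C,D,E}  [seen]
Reachable DFA states: {A}, {B,C,D,E}, {A,C,D,E}, {A,B,C,D,E}, {A,B,D,E}.
{A,B,D,E} is among them.

yes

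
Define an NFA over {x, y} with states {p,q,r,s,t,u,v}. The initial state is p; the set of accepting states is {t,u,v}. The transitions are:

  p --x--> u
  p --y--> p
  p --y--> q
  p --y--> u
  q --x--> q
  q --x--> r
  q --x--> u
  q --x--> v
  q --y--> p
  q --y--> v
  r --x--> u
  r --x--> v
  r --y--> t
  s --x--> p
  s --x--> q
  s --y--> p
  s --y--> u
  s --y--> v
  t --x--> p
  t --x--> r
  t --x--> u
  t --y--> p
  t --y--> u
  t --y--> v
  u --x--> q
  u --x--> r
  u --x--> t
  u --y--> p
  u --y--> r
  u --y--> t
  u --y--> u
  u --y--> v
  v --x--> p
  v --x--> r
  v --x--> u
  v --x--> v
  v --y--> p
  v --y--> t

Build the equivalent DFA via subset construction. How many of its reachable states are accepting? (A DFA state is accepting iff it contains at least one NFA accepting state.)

8

Start state of the DFA: {p}.
{p} --x--> {u}  [new]
{p} --y--> {p,q,u}  [new]
{u} --x--> {q,r,t}  [new]
{u} --y--> {p,r,t,u,v}  [new]
{p,q,u} --x--> {q,r,t,u,v}  [new]
{p,q,u} --y--> {p,q,r,t,u,v}  [new]
{q,r,t} --x--> {p,q,r,u,v}  [new]
{q,r,t} --y--> {p,t,u,v}  [new]
{p,r,t,u,v} --x--> {p,q,r,t,u,v}  [seen]
{p,r,t,u,v} --y--> {p,q,r,t,u,v}  [seen]
{q,r,t,u,v} --x--> {p,q,r,t,u,v}  [seen]
{q,r,t,u,v} --y--> {p,r,t,u,v}  [seen]
{p,q,r,t,u,v} --x--> {p,q,r,t,u,v}  [seen]
{p,q,r,t,u,v} --y--> {p,q,r,t,u,v}  [seen]
{p,q,r,u,v} --x--> {p,q,r,t,u,v}  [seen]
{p,q,r,u,v} --y--> {p,q,r,t,u,v}  [seen]
{p,t,u,v} --x--> {p,q,r,t,u,v}  [seen]
{p,t,u,v} --y--> {p,q,r,t,u,v}  [seen]
Reachable DFA states: {p}, {u}, {p,q,u}, {q,r,t}, {p,r,t,u,v}, {q,r,t,u,v}, {p,q,r,t,u,v}, {p,q,r,u,v}, {p,t,u,v}.
Accepting DFA states (contain an NFA accepting state): {u}, {p,q,u}, {q,r,t}, {p,r,t,u,v}, {q,r,t,u,v}, {p,q,r,t,u,v}, {p,q,r,u,v}, {p,t,u,v}.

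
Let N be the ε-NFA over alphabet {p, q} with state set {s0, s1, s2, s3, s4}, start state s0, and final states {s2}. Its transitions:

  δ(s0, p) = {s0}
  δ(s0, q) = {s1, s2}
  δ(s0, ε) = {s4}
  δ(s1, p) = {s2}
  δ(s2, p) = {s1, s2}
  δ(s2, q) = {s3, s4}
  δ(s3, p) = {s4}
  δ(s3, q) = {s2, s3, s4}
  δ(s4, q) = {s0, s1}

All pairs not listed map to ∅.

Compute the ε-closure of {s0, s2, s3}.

{s0, s2, s3, s4}

Begin with {s0, s2, s3}.
s0 →ε {s4}; add s4.
ε-closure = {s0, s2, s3, s4}.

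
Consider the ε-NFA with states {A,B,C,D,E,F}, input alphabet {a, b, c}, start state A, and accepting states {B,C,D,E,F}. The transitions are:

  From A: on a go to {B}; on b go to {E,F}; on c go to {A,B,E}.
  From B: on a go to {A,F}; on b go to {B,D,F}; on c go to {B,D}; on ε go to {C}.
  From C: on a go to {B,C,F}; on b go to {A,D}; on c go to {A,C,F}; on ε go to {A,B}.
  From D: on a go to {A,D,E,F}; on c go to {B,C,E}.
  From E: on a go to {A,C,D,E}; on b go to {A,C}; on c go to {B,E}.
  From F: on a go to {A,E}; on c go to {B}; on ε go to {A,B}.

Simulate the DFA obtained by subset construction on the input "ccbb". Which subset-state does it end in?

Start: {A}.
δ(A,c) = {A,B,E}.
Union: {A,B,E}.
ε-closure gives {A,B,C,E}.
After c: {A,B,C,E}.
δ(A,c) = {A,B,E}; δ(B,c) = {B,D}; δ(C,c) = {A,C,F}; δ(E,c) = {B,E}.
Union: {A,B,C,D,E,F}.
After c: {A,B,C,D,E,F}.
δ(A,b) = {E,F}; δ(B,b) = {B,D,F}; δ(C,b) = {A,D}; δ(D,b) = ∅; δ(E,b) = {A,C}; δ(F,b) = ∅.
Union: {A,B,C,D,E,F}.
After b: {A,B,C,D,E,F}.
δ(A,b) = {E,F}; δ(B,b) = {B,D,F}; δ(C,b) = {A,D}; δ(D,b) = ∅; δ(E,b) = {A,C}; δ(F,b) = ∅.
Union: {A,B,C,D,E,F}.
After b: {A,B,C,D,E,F}.

{A,B,C,D,E,F}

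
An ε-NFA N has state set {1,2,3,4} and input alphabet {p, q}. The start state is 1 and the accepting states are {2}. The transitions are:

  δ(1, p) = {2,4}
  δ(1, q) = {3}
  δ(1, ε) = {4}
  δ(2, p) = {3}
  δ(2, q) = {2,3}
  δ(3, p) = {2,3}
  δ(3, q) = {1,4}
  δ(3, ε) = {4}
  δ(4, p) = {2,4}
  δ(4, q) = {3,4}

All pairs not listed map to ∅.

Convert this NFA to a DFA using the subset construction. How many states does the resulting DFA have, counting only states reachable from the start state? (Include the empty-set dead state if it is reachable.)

Start state of the DFA: {1,4} (ε-closure of the NFA start).
{1,4} --p--> {2,4}  [new]
{1,4} --q--> {3,4}  [new]
{2,4} --p--> {2,3,4}  [new]
{2,4} --q--> {2,3,4}  [seen]
{3,4} --p--> {2,3,4}  [seen]
{3,4} --q--> {1,3,4}  [new]
{2,3,4} --p--> {2,3,4}  [seen]
{2,3,4} --q--> {1,2,3,4}  [new]
{1,3,4} --p--> {2,3,4}  [seen]
{1,3,4} --q--> {1,3,4}  [seen]
{1,2,3,4} --p--> {2,3,4}  [seen]
{1,2,3,4} --q--> {1,2,3,4}  [seen]
Reachable DFA states: {1,4}, {2,4}, {3,4}, {2,3,4}, {1,3,4}, {1,2,3,4}.

6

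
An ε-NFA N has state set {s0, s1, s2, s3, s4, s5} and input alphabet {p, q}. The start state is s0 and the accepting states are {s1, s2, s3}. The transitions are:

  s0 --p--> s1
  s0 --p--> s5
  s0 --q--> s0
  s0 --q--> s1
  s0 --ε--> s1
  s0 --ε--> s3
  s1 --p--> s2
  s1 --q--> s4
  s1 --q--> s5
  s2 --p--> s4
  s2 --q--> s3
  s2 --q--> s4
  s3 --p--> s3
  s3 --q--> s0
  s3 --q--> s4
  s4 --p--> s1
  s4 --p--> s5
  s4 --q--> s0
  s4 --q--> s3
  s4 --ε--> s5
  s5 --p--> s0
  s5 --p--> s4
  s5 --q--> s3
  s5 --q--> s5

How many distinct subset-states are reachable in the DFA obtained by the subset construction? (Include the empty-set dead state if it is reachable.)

4

Start state of the DFA: {s0, s1, s3} (ε-closure of the NFA start).
{s0, s1, s3} --p--> {s1, s2, s3, s5}  [new]
{s0, s1, s3} --q--> {s0, s1, s3, s4, s5}  [new]
{s1, s2, s3, s5} --p--> {s0, s1, s2, s3, s4, s5}  [new]
{s1, s2, s3, s5} --q--> {s0, s1, s3, s4, s5}  [seen]
{s0, s1, s3, s4, s5} --p--> {s0, s1, s2, s3, s4, s5}  [seen]
{s0, s1, s3, s4, s5} --q--> {s0, s1, s3, s4, s5}  [seen]
{s0, s1, s2, s3, s4, s5} --p--> {s0, s1, s2, s3, s4, s5}  [seen]
{s0, s1, s2, s3, s4, s5} --q--> {s0, s1, s3, s4, s5}  [seen]
Reachable DFA states: {s0, s1, s3}, {s1, s2, s3, s5}, {s0, s1, s3, s4, s5}, {s0, s1, s2, s3, s4, s5}.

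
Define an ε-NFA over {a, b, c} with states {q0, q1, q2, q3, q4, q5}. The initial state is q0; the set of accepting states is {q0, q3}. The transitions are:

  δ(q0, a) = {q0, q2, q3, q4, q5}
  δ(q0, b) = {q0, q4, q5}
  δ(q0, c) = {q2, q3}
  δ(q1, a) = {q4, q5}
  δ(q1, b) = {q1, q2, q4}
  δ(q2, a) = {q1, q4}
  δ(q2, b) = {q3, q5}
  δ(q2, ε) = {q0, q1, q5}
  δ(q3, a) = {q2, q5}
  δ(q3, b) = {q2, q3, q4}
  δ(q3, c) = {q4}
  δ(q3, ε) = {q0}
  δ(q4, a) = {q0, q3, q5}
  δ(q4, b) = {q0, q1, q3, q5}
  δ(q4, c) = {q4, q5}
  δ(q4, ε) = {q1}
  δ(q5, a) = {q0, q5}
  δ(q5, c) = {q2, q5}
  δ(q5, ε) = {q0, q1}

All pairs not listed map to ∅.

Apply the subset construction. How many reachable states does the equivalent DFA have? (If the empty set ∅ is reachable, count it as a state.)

4

Start state of the DFA: {q0} (ε-closure of the NFA start).
{q0} --a--> {q0, q1, q2, q3, q4, q5}  [new]
{q0} --b--> {q0, q1, q4, q5}  [new]
{q0} --c--> {q0, q1, q2, q3, q5}  [new]
{q0, q1, q2, q3, q4, q5} --a--> {q0, q1, q2, q3, q4, q5}  [seen]
{q0, q1, q2, q3, q4, q5} --b--> {q0, q1, q2, q3, q4, q5}  [seen]
{q0, q1, q2, q3, q4, q5} --c--> {q0, q1, q2, q3, q4, q5}  [seen]
{q0, q1, q4, q5} --a--> {q0, q1, q2, q3, q4, q5}  [seen]
{q0, q1, q4, q5} --b--> {q0, q1, q2, q3, q4, q5}  [seen]
{q0, q1, q4, q5} --c--> {q0, q1, q2, q3, q4, q5}  [seen]
{q0, q1, q2, q3, q5} --a--> {q0, q1, q2, q3, q4, q5}  [seen]
{q0, q1, q2, q3, q5} --b--> {q0, q1, q2, q3, q4, q5}  [seen]
{q0, q1, q2, q3, q5} --c--> {q0, q1, q2, q3, q4, q5}  [seen]
Reachable DFA states: {q0}, {q0, q1, q2, q3, q4, q5}, {q0, q1, q4, q5}, {q0, q1, q2, q3, q5}.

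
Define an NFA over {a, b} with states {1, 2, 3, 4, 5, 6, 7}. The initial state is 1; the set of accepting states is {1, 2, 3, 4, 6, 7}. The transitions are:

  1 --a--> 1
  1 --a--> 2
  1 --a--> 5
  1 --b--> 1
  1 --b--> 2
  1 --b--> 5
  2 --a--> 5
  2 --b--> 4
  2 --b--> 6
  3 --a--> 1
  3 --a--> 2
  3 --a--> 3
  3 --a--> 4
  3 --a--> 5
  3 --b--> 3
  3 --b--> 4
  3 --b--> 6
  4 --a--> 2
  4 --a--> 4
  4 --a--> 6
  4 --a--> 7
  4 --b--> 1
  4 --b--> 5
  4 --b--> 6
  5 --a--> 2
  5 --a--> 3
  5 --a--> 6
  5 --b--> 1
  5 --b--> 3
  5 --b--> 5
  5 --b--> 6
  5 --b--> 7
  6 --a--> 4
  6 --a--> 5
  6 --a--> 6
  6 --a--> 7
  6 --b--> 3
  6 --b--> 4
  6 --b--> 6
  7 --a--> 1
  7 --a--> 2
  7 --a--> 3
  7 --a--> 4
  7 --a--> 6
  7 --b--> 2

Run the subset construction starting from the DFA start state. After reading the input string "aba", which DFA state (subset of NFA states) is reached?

Start: {1}.
δ(1,a) = {1, 2, 5}.
Union: {1, 2, 5}.
After a: {1, 2, 5}.
δ(1,b) = {1, 2, 5}; δ(2,b) = {4, 6}; δ(5,b) = {1, 3, 5, 6, 7}.
Union: {1, 2, 3, 4, 5, 6, 7}.
After b: {1, 2, 3, 4, 5, 6, 7}.
δ(1,a) = {1, 2, 5}; δ(2,a) = {5}; δ(3,a) = {1, 2, 3, 4, 5}; δ(4,a) = {2, 4, 6, 7}; δ(5,a) = {2, 3, 6}; δ(6,a) = {4, 5, 6, 7}; δ(7,a) = {1, 2, 3, 4, 6}.
Union: {1, 2, 3, 4, 5, 6, 7}.
After a: {1, 2, 3, 4, 5, 6, 7}.

{1, 2, 3, 4, 5, 6, 7}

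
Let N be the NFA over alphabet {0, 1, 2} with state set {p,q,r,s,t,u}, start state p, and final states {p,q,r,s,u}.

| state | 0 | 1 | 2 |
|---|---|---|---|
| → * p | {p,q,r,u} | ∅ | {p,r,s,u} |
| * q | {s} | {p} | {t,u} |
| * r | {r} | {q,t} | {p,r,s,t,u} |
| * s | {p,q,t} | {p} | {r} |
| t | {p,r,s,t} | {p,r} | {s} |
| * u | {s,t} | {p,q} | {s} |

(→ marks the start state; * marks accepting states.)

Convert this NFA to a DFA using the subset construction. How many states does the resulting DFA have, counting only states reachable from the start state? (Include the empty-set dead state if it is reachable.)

16

Start state of the DFA: {p}.
{p} --0--> {p,q,r,u}  [new]
{p} --1--> ∅  [new]
{p} --2--> {p,r,s,u}  [new]
{p,q,r,u} --0--> {p,q,r,s,t,u}  [new]
{p,q,r,u} --1--> {p,q,t}  [new]
{p,q,r,u} --2--> {p,r,s,t,u}  [new]
∅ --0--> ∅  [seen]
∅ --1--> ∅  [seen]
∅ --2--> ∅  [seen]
{p,r,s,u} --0--> {p,q,r,s,t,u}  [seen]
{p,r,s,u} --1--> {p,q,t}  [seen]
{p,r,s,u} --2--> {p,r,s,t,u}  [seen]
{p,q,r,s,t,u} --0--> {p,q,r,s,t,u}  [seen]
{p,q,r,s,t,u} --1--> {p,q,r,t}  [new]
{p,q,r,s,t,u} --2--> {p,r,s,t,u}  [seen]
{p,q,t} --0--> {p,q,r,s,t,u}  [seen]
{p,q,t} --1--> {p,r}  [new]
{p,q,t} --2--> {p,r,s,t,u}  [seen]
{p,r,s,t,u} --0--> {p,q,r,s,t,u}  [seen]
{p,r,s,t,u} --1--> {p,q,r,t}  [seen]
{p,r,s,t,u} --2--> {p,r,s,t,u}  [seen]
{p,q,r,t} --0--> {p,q,r,s,t,u}  [seen]
{p,q,r,t} --1--> {p,q,r,t}  [seen]
{p,q,r,t} --2--> {p,r,s,t,u}  [seen]
{p,r} --0--> {p,q,r,u}  [seen]
{p,r} --1--> {q,t}  [new]
{p,r} --2--> {p,r,s,t,u}  [seen]
{q,t} --0--> {p,r,s,t}  [new]
{q,t} --1--> {p,r}  [seen]
{q,t} --2--> {s,t,u}  [new]
{p,r,s,t} --0--> {p,q,r,s,t,u}  [seen]
{p,r,s,t} --1--> {p,q,r,t}  [seen]
{p,r,s,t} --2--> {p,r,s,t,u}  [seen]
{s,t,u} --0--> {p,q,r,s,t}  [new]
{s,t,u} --1--> {p,q,r}  [new]
{s,t,u} --2--> {r,s}  [new]
{p,q,r,s,t} --0--> {p,q,r,s,t,u}  [seen]
{p,q,r,s,t} --1--> {p,q,r,t}  [seen]
{p,q,r,s,t} --2--> {p,r,s,t,u}  [seen]
{p,q,r} --0--> {p,q,r,s,u}  [new]
{p,q,r} --1--> {p,q,t}  [seen]
{p,q,r} --2--> {p,r,s,t,u}  [seen]
{r,s} --0--> {p,q,r,t}  [seen]
{r,s} --1--> {p,q,t}  [seen]
{r,s} --2--> {p,r,s,t,u}  [seen]
{p,q,r,s,u} --0--> {p,q,r,s,t,u}  [seen]
{p,q,r,s,u} --1--> {p,q,t}  [seen]
{p,q,r,s,u} --2--> {p,r,s,t,u}  [seen]
Reachable DFA states: {p}, {p,q,r,u}, ∅, {p,r,s,u}, {p,q,r,s,t,u}, {p,q,t}, {p,r,s,t,u}, {p,q,r,t}, {p,r}, {q,t}, {p,r,s,t}, {s,t,u}, {p,q,r,s,t}, {p,q,r}, {r,s}, {p,q,r,s,u}.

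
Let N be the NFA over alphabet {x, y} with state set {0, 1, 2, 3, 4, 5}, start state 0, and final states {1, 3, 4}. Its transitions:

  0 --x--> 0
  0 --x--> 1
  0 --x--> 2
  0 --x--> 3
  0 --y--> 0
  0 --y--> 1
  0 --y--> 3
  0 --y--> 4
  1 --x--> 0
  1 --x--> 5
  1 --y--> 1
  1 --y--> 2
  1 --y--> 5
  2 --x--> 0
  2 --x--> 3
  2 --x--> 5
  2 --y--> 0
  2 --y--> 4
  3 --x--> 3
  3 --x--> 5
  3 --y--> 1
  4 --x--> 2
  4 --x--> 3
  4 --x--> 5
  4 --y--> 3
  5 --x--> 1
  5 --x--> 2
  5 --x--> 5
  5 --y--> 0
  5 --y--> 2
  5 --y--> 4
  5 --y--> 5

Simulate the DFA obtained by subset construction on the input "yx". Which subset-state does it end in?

Start: {0}.
δ(0,y) = {0, 1, 3, 4}.
Union: {0, 1, 3, 4}.
After y: {0, 1, 3, 4}.
δ(0,x) = {0, 1, 2, 3}; δ(1,x) = {0, 5}; δ(3,x) = {3, 5}; δ(4,x) = {2, 3, 5}.
Union: {0, 1, 2, 3, 5}.
After x: {0, 1, 2, 3, 5}.

{0, 1, 2, 3, 5}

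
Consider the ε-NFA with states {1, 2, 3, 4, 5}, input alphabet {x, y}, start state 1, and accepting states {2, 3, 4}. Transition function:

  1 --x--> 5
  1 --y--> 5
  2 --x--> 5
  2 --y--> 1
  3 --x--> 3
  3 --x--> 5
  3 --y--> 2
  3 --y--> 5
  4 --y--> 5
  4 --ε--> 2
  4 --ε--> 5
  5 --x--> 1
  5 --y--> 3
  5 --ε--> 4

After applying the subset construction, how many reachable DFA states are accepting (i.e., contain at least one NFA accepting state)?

Start state of the DFA: {1} (ε-closure of the NFA start).
{1} --x--> {2, 4, 5}  [new]
{1} --y--> {2, 4, 5}  [seen]
{2, 4, 5} --x--> {1, 2, 4, 5}  [new]
{2, 4, 5} --y--> {1, 2, 3, 4, 5}  [new]
{1, 2, 4, 5} --x--> {1, 2, 4, 5}  [seen]
{1, 2, 4, 5} --y--> {1, 2, 3, 4, 5}  [seen]
{1, 2, 3, 4, 5} --x--> {1, 2, 3, 4, 5}  [seen]
{1, 2, 3, 4, 5} --y--> {1, 2, 3, 4, 5}  [seen]
Reachable DFA states: {1}, {2, 4, 5}, {1, 2, 4, 5}, {1, 2, 3, 4, 5}.
Accepting DFA states (contain an NFA accepting state): {2, 4, 5}, {1, 2, 4, 5}, {1, 2, 3, 4, 5}.

3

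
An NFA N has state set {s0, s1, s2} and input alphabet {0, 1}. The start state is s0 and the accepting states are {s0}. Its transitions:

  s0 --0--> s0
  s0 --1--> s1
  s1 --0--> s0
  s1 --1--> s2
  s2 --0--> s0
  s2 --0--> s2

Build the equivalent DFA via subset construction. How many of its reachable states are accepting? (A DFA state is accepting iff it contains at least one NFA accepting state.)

2

Start state of the DFA: {s0}.
{s0} --0--> {s0}  [seen]
{s0} --1--> {s1}  [new]
{s1} --0--> {s0}  [seen]
{s1} --1--> {s2}  [new]
{s2} --0--> {s0, s2}  [new]
{s2} --1--> ∅  [new]
{s0, s2} --0--> {s0, s2}  [seen]
{s0, s2} --1--> {s1}  [seen]
∅ --0--> ∅  [seen]
∅ --1--> ∅  [seen]
Reachable DFA states: {s0}, {s1}, {s2}, {s0, s2}, ∅.
Accepting DFA states (contain an NFA accepting state): {s0}, {s0, s2}.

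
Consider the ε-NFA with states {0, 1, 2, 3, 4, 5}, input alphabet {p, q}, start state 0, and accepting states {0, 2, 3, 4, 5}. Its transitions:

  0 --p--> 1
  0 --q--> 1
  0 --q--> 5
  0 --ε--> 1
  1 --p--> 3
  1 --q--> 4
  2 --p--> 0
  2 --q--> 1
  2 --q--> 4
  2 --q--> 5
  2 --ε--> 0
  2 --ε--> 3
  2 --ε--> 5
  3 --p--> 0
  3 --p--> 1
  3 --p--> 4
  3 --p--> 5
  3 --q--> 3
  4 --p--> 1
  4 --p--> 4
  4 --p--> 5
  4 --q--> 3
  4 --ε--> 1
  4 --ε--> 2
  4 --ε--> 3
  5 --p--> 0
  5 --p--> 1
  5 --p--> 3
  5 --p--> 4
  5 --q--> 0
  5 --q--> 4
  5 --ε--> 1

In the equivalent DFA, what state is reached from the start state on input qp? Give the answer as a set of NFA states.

Start: {0, 1}.
δ(0,q) = {1, 5}; δ(1,q) = {4}.
Union: {1, 4, 5}.
ε-closure gives {0, 1, 2, 3, 4, 5}.
After q: {0, 1, 2, 3, 4, 5}.
δ(0,p) = {1}; δ(1,p) = {3}; δ(2,p) = {0}; δ(3,p) = {0, 1, 4, 5}; δ(4,p) = {1, 4, 5}; δ(5,p) = {0, 1, 3, 4}.
Union: {0, 1, 3, 4, 5}.
ε-closure gives {0, 1, 2, 3, 4, 5}.
After p: {0, 1, 2, 3, 4, 5}.

{0, 1, 2, 3, 4, 5}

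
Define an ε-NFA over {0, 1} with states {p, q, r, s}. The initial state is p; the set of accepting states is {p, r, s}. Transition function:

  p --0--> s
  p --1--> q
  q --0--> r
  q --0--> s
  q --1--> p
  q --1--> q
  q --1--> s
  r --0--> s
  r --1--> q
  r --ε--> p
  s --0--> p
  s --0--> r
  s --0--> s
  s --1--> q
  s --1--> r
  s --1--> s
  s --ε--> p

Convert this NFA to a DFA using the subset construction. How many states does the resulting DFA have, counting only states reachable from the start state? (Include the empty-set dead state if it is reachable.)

6

Start state of the DFA: {p} (ε-closure of the NFA start).
{p} --0--> {p, s}  [new]
{p} --1--> {q}  [new]
{p, s} --0--> {p, r, s}  [new]
{p, s} --1--> {p, q, r, s}  [new]
{q} --0--> {p, r, s}  [seen]
{q} --1--> {p, q, s}  [new]
{p, r, s} --0--> {p, r, s}  [seen]
{p, r, s} --1--> {p, q, r, s}  [seen]
{p, q, r, s} --0--> {p, r, s}  [seen]
{p, q, r, s} --1--> {p, q, r, s}  [seen]
{p, q, s} --0--> {p, r, s}  [seen]
{p, q, s} --1--> {p, q, r, s}  [seen]
Reachable DFA states: {p}, {p, s}, {q}, {p, r, s}, {p, q, r, s}, {p, q, s}.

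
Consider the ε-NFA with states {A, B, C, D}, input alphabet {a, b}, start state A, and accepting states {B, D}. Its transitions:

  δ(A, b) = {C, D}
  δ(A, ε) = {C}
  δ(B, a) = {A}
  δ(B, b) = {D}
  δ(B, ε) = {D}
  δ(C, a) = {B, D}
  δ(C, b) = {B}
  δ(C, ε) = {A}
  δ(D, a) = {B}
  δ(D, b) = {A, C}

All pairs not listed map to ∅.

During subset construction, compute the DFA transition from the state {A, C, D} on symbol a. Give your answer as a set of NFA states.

{B, D}

δ(A,a) = ∅; δ(C,a) = {B, D}; δ(D,a) = {B}.
Union: {B, D}.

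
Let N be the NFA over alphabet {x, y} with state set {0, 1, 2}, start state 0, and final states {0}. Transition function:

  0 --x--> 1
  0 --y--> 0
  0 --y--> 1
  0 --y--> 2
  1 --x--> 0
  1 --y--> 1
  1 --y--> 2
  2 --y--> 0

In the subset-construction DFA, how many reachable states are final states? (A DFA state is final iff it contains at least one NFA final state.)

Start state of the DFA: {0}.
{0} --x--> {1}  [new]
{0} --y--> {0, 1, 2}  [new]
{1} --x--> {0}  [seen]
{1} --y--> {1, 2}  [new]
{0, 1, 2} --x--> {0, 1}  [new]
{0, 1, 2} --y--> {0, 1, 2}  [seen]
{1, 2} --x--> {0}  [seen]
{1, 2} --y--> {0, 1, 2}  [seen]
{0, 1} --x--> {0, 1}  [seen]
{0, 1} --y--> {0, 1, 2}  [seen]
Reachable DFA states: {0}, {1}, {0, 1, 2}, {1, 2}, {0, 1}.
Accepting DFA states (contain an NFA accepting state): {0}, {0, 1, 2}, {0, 1}.

3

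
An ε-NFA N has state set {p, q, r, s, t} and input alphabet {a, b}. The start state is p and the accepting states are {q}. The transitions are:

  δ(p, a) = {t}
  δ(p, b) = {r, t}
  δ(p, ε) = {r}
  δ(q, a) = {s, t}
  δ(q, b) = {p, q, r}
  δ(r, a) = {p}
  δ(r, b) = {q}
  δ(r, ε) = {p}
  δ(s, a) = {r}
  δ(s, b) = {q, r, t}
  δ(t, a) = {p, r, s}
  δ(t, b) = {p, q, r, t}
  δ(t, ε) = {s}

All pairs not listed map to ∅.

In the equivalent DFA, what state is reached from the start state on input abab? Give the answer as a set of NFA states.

Start: {p, r}.
δ(p,a) = {t}; δ(r,a) = {p}.
Union: {p, t}.
ε-closure gives {p, r, s, t}.
After a: {p, r, s, t}.
δ(p,b) = {r, t}; δ(r,b) = {q}; δ(s,b) = {q, r, t}; δ(t,b) = {p, q, r, t}.
Union: {p, q, r, t}.
ε-closure gives {p, q, r, s, t}.
After b: {p, q, r, s, t}.
δ(p,a) = {t}; δ(q,a) = {s, t}; δ(r,a) = {p}; δ(s,a) = {r}; δ(t,a) = {p, r, s}.
Union: {p, r, s, t}.
After a: {p, r, s, t}.
δ(p,b) = {r, t}; δ(r,b) = {q}; δ(s,b) = {q, r, t}; δ(t,b) = {p, q, r, t}.
Union: {p, q, r, t}.
ε-closure gives {p, q, r, s, t}.
After b: {p, q, r, s, t}.

{p, q, r, s, t}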